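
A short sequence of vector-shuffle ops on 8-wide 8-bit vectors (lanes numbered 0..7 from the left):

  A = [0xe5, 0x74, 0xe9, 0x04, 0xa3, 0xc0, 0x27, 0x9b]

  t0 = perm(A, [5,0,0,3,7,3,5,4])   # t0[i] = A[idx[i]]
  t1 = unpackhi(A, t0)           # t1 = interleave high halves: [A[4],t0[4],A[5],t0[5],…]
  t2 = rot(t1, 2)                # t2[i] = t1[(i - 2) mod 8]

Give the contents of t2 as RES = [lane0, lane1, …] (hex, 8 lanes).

RES = [ 0x9b  0xa3  0xa3  0x9b  0xc0  0x04  0x27  0xc0 ]

→ t0 |c0|e5|e5|04|9b|04|c0|a3|
→ t1 |a3|9b|c0|04|27|c0|9b|a3|
→ t2 |9b|a3|a3|9b|c0|04|27|c0|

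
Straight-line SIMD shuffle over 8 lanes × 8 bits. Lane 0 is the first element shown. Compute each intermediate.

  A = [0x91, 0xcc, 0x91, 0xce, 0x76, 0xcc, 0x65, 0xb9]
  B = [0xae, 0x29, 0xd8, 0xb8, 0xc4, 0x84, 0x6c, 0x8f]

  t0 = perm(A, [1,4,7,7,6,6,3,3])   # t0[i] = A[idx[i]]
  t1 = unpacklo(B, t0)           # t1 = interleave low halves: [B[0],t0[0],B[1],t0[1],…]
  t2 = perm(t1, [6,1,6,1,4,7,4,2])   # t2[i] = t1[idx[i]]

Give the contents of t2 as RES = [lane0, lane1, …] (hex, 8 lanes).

→ t0 |cc|76|b9|b9|65|65|ce|ce|
→ t1 |ae|cc|29|76|d8|b9|b8|b9|
→ t2 |b8|cc|b8|cc|d8|b9|d8|29|

RES = [0xb8, 0xcc, 0xb8, 0xcc, 0xd8, 0xb9, 0xd8, 0x29]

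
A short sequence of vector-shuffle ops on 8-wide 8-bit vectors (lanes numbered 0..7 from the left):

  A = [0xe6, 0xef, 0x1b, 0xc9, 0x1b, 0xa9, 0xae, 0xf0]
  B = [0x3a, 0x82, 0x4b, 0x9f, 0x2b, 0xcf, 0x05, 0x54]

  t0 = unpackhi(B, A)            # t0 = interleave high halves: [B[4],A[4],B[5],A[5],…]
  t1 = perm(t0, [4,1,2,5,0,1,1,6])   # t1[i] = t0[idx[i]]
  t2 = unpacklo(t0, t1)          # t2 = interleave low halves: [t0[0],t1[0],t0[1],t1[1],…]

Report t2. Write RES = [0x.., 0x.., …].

RES = [ 0x2b  0x05  0x1b  0x1b  0xcf  0xcf  0xa9  0xae ]

  t0: 2b 1b cf a9 05 ae 54 f0
  t1: 05 1b cf ae 2b 1b 1b 54
  t2: 2b 05 1b 1b cf cf a9 ae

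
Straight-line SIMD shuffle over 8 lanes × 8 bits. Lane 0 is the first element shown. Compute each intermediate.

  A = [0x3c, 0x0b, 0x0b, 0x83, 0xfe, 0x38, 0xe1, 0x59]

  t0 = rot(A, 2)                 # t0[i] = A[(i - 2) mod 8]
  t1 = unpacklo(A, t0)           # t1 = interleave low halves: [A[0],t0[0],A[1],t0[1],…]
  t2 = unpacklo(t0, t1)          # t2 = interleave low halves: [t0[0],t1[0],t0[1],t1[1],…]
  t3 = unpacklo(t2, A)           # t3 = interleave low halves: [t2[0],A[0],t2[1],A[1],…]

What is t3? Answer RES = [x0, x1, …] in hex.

RES = [0xe1, 0x3c, 0x3c, 0x0b, 0x59, 0x0b, 0xe1, 0x83]

→ t0 |e1|59|3c|0b|0b|83|fe|38|
→ t1 |3c|e1|0b|59|0b|3c|83|0b|
→ t2 |e1|3c|59|e1|3c|0b|0b|59|
→ t3 |e1|3c|3c|0b|59|0b|e1|83|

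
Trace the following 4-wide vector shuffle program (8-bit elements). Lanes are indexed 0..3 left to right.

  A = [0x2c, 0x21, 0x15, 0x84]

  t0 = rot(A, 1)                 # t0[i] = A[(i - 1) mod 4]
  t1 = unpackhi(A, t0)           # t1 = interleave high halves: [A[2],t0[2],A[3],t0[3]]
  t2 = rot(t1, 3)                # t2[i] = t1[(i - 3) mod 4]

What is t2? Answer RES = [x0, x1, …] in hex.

→ t0 |84|2c|21|15|
→ t1 |15|21|84|15|
→ t2 |21|84|15|15|

RES = [ 0x21  0x84  0x15  0x15 ]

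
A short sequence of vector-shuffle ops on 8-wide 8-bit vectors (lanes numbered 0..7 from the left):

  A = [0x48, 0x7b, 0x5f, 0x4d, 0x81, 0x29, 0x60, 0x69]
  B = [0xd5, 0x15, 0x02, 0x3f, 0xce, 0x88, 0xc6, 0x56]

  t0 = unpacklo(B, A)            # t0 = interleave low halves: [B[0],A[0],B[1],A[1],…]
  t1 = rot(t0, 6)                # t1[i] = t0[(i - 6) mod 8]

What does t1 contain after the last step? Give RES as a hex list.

RES = [ 0x15  0x7b  0x02  0x5f  0x3f  0x4d  0xd5  0x48 ]

→ t0 |d5|48|15|7b|02|5f|3f|4d|
→ t1 |15|7b|02|5f|3f|4d|d5|48|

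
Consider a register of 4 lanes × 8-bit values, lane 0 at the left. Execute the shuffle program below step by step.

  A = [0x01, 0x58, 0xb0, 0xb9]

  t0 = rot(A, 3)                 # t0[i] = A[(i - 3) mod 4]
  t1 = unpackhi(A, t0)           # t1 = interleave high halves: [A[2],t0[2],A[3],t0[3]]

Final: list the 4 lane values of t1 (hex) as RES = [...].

RES = [ 0xb0  0xb9  0xb9  0x01 ]

→ t0 |58|b0|b9|01|
→ t1 |b0|b9|b9|01|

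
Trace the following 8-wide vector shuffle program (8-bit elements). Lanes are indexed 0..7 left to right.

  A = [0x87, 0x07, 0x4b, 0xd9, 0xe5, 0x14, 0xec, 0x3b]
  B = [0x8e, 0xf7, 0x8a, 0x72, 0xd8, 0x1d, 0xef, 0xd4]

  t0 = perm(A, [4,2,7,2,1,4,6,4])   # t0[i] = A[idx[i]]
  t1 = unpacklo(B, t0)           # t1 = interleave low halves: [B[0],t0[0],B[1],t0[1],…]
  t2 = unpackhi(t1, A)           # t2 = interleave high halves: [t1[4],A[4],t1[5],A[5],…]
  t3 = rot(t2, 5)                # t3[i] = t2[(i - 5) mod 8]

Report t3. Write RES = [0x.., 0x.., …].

RES = [ 0x14  0x72  0xec  0x4b  0x3b  0x8a  0xe5  0x3b ]

  t0: e5 4b 3b 4b 07 e5 ec e5
  t1: 8e e5 f7 4b 8a 3b 72 4b
  t2: 8a e5 3b 14 72 ec 4b 3b
  t3: 14 72 ec 4b 3b 8a e5 3b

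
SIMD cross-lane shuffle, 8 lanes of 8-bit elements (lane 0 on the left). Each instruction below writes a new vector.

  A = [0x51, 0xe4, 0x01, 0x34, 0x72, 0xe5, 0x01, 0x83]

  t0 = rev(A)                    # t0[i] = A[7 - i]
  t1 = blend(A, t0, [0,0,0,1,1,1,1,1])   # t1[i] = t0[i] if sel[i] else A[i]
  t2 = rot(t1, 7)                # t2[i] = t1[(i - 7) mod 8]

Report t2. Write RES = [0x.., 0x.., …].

→ t0 |83|01|e5|72|34|01|e4|51|
→ t1 |51|e4|01|72|34|01|e4|51|
→ t2 |e4|01|72|34|01|e4|51|51|

RES = [ 0xe4  0x01  0x72  0x34  0x01  0xe4  0x51  0x51 ]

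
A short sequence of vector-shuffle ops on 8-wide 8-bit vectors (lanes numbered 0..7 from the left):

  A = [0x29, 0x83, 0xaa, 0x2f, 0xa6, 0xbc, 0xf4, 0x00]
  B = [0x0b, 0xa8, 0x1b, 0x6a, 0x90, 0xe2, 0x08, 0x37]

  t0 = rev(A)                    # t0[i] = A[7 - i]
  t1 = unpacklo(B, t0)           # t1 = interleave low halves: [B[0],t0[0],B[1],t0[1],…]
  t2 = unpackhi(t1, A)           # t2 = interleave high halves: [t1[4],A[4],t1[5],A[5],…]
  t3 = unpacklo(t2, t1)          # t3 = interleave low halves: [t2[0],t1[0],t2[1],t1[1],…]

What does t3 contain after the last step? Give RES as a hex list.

RES = [ 0x1b  0x0b  0xa6  0x00  0xbc  0xa8  0xbc  0xf4 ]

→ t0 |00|f4|bc|a6|2f|aa|83|29|
→ t1 |0b|00|a8|f4|1b|bc|6a|a6|
→ t2 |1b|a6|bc|bc|6a|f4|a6|00|
→ t3 |1b|0b|a6|00|bc|a8|bc|f4|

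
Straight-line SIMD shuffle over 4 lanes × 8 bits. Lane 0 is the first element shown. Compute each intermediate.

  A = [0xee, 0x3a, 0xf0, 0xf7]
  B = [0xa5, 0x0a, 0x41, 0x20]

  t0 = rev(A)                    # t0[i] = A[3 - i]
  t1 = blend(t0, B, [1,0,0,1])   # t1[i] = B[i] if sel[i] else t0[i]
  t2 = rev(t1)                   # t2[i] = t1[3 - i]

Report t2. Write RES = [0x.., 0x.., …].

RES = [0x20, 0x3a, 0xf0, 0xa5]

t0 = [0xf7, 0xf0, 0x3a, 0xee]
t1 = [0xa5, 0xf0, 0x3a, 0x20]
t2 = [0x20, 0x3a, 0xf0, 0xa5]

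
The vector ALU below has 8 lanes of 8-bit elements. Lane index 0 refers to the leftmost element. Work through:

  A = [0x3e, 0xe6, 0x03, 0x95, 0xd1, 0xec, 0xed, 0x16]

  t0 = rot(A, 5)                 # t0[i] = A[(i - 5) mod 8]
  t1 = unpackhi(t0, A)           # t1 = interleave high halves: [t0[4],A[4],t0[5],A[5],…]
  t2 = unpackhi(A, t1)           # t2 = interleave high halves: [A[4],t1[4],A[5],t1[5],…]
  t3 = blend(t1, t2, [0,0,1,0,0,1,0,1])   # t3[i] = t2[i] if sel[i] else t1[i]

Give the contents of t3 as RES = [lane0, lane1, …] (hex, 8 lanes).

RES = [0x16, 0xd1, 0xec, 0xec, 0xe6, 0x03, 0x03, 0x16]

t0 = [0x95, 0xd1, 0xec, 0xed, 0x16, 0x3e, 0xe6, 0x03]
t1 = [0x16, 0xd1, 0x3e, 0xec, 0xe6, 0xed, 0x03, 0x16]
t2 = [0xd1, 0xe6, 0xec, 0xed, 0xed, 0x03, 0x16, 0x16]
t3 = [0x16, 0xd1, 0xec, 0xec, 0xe6, 0x03, 0x03, 0x16]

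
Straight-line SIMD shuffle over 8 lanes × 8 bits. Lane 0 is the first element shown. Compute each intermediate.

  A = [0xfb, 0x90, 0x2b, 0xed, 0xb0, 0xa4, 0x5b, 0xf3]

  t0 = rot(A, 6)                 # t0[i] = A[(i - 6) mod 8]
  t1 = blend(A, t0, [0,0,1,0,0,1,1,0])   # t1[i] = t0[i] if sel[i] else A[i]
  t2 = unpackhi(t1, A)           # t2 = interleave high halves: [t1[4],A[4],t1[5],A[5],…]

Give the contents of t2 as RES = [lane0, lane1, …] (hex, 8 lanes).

RES = [ 0xb0  0xb0  0xf3  0xa4  0xfb  0x5b  0xf3  0xf3 ]

→ t0 |2b|ed|b0|a4|5b|f3|fb|90|
→ t1 |fb|90|b0|ed|b0|f3|fb|f3|
→ t2 |b0|b0|f3|a4|fb|5b|f3|f3|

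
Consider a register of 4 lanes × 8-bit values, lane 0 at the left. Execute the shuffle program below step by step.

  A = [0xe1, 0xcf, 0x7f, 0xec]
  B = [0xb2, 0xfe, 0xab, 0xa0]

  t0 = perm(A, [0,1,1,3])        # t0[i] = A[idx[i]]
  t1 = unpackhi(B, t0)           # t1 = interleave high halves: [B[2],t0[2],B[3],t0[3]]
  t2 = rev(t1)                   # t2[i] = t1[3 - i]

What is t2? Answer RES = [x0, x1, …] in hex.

RES = [ 0xec  0xa0  0xcf  0xab ]

  t0: e1 cf cf ec
  t1: ab cf a0 ec
  t2: ec a0 cf ab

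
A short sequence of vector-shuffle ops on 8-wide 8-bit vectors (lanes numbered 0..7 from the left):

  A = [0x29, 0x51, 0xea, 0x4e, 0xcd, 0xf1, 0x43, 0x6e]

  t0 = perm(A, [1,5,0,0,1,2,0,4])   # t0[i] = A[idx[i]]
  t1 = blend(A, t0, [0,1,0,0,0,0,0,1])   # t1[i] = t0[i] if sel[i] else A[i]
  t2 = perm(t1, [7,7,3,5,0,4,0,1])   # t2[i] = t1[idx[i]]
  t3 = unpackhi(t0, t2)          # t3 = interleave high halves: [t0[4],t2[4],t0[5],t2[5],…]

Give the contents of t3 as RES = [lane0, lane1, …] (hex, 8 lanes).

  t0: 51 f1 29 29 51 ea 29 cd
  t1: 29 f1 ea 4e cd f1 43 cd
  t2: cd cd 4e f1 29 cd 29 f1
  t3: 51 29 ea cd 29 29 cd f1

RES = [0x51, 0x29, 0xea, 0xcd, 0x29, 0x29, 0xcd, 0xf1]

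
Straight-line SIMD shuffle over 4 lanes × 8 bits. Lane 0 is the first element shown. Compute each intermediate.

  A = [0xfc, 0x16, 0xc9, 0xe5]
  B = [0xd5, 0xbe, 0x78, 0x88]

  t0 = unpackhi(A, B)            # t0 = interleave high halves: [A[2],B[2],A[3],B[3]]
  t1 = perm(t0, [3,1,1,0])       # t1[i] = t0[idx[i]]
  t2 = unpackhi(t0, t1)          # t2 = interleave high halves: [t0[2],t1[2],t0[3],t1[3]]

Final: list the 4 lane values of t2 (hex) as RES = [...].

RES = [ 0xe5  0x78  0x88  0xc9 ]

t0 = [0xc9, 0x78, 0xe5, 0x88]
t1 = [0x88, 0x78, 0x78, 0xc9]
t2 = [0xe5, 0x78, 0x88, 0xc9]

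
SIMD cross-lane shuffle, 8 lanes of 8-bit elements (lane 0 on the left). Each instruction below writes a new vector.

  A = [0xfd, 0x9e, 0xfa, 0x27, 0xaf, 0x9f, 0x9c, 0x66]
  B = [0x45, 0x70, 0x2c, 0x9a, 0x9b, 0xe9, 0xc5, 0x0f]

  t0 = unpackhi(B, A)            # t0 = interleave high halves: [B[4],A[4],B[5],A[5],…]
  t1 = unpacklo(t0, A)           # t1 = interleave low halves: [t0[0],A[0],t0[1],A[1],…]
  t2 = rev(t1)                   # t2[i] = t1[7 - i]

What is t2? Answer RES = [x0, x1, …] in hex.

RES = [ 0x27  0x9f  0xfa  0xe9  0x9e  0xaf  0xfd  0x9b ]

  t0: 9b af e9 9f c5 9c 0f 66
  t1: 9b fd af 9e e9 fa 9f 27
  t2: 27 9f fa e9 9e af fd 9b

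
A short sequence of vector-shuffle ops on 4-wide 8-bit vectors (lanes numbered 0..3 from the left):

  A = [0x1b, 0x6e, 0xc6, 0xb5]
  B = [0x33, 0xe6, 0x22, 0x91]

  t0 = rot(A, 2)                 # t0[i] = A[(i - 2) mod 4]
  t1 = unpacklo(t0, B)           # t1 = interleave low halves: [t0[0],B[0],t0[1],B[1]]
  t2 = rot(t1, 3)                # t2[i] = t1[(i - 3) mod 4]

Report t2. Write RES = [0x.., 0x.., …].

RES = [0x33, 0xb5, 0xe6, 0xc6]

t0 = [0xc6, 0xb5, 0x1b, 0x6e]
t1 = [0xc6, 0x33, 0xb5, 0xe6]
t2 = [0x33, 0xb5, 0xe6, 0xc6]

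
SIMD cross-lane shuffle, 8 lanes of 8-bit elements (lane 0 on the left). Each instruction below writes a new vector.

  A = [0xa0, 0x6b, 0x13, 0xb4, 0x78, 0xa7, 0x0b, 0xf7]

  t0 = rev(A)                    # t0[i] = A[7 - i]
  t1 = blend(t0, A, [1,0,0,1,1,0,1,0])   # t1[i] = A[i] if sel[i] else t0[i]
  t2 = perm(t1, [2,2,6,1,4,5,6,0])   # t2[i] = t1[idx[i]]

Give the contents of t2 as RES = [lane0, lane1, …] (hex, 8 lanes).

RES = [0xa7, 0xa7, 0x0b, 0x0b, 0x78, 0x13, 0x0b, 0xa0]

  t0: f7 0b a7 78 b4 13 6b a0
  t1: a0 0b a7 b4 78 13 0b a0
  t2: a7 a7 0b 0b 78 13 0b a0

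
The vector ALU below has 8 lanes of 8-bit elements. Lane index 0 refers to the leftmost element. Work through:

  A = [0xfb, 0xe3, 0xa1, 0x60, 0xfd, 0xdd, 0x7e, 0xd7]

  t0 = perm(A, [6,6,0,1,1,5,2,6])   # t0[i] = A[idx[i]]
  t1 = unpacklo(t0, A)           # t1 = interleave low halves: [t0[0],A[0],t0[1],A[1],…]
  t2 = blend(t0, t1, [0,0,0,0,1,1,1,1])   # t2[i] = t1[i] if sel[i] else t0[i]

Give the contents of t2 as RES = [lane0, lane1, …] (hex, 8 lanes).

RES = [0x7e, 0x7e, 0xfb, 0xe3, 0xfb, 0xa1, 0xe3, 0x60]

  t0: 7e 7e fb e3 e3 dd a1 7e
  t1: 7e fb 7e e3 fb a1 e3 60
  t2: 7e 7e fb e3 fb a1 e3 60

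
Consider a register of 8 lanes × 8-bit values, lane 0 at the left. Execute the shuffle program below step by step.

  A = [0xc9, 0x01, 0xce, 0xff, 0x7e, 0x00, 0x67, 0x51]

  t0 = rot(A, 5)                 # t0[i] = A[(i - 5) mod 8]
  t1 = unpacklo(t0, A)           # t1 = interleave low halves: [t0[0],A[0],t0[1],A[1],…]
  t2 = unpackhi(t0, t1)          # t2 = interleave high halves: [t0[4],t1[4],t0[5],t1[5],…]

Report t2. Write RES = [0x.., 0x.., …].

RES = [0x51, 0x00, 0xc9, 0xce, 0x01, 0x67, 0xce, 0xff]

t0 = [0xff, 0x7e, 0x00, 0x67, 0x51, 0xc9, 0x01, 0xce]
t1 = [0xff, 0xc9, 0x7e, 0x01, 0x00, 0xce, 0x67, 0xff]
t2 = [0x51, 0x00, 0xc9, 0xce, 0x01, 0x67, 0xce, 0xff]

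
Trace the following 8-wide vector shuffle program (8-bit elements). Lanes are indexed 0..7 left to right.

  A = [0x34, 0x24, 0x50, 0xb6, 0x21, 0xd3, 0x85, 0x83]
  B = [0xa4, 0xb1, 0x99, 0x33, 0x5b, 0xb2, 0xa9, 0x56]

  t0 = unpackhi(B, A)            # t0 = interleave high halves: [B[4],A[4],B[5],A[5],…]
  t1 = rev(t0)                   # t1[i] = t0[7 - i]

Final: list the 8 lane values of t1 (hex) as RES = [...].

→ t0 |5b|21|b2|d3|a9|85|56|83|
→ t1 |83|56|85|a9|d3|b2|21|5b|

RES = [ 0x83  0x56  0x85  0xa9  0xd3  0xb2  0x21  0x5b ]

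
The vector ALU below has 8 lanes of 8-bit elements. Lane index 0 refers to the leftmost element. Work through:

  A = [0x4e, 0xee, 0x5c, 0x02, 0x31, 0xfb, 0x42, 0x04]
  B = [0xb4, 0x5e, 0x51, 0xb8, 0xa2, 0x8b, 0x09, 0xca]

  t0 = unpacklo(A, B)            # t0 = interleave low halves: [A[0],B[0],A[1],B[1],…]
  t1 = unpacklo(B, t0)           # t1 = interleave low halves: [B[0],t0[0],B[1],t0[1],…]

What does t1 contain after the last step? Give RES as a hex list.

  t0: 4e b4 ee 5e 5c 51 02 b8
  t1: b4 4e 5e b4 51 ee b8 5e

RES = [ 0xb4  0x4e  0x5e  0xb4  0x51  0xee  0xb8  0x5e ]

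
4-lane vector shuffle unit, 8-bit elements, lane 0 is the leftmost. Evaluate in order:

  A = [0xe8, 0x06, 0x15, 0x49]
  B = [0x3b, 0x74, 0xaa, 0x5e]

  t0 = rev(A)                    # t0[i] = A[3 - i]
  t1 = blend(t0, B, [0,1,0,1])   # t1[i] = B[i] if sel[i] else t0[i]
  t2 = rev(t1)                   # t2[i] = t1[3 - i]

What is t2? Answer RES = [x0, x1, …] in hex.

t0 = [0x49, 0x15, 0x06, 0xe8]
t1 = [0x49, 0x74, 0x06, 0x5e]
t2 = [0x5e, 0x06, 0x74, 0x49]

RES = [ 0x5e  0x06  0x74  0x49 ]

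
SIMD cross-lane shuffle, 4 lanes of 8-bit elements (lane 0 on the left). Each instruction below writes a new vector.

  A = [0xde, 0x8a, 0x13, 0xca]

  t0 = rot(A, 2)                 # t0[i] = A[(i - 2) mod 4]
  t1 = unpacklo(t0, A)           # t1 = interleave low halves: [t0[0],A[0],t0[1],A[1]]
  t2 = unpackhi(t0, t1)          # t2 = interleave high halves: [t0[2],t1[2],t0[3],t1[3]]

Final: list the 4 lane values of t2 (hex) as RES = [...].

→ t0 |13|ca|de|8a|
→ t1 |13|de|ca|8a|
→ t2 |de|ca|8a|8a|

RES = [ 0xde  0xca  0x8a  0x8a ]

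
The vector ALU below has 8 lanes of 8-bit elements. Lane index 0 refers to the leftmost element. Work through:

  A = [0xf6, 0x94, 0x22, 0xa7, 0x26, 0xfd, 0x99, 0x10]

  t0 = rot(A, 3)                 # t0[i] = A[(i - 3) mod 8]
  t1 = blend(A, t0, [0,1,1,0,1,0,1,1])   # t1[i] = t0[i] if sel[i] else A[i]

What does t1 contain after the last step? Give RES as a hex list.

RES = [0xf6, 0x99, 0x10, 0xa7, 0x94, 0xfd, 0xa7, 0x26]

  t0: fd 99 10 f6 94 22 a7 26
  t1: f6 99 10 a7 94 fd a7 26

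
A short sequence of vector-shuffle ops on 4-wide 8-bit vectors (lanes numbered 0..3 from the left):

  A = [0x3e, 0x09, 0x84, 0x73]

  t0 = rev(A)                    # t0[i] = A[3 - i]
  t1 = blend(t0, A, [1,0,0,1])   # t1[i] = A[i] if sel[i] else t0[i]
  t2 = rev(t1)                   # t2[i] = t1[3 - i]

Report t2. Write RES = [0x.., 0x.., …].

t0 = [0x73, 0x84, 0x09, 0x3e]
t1 = [0x3e, 0x84, 0x09, 0x73]
t2 = [0x73, 0x09, 0x84, 0x3e]

RES = [ 0x73  0x09  0x84  0x3e ]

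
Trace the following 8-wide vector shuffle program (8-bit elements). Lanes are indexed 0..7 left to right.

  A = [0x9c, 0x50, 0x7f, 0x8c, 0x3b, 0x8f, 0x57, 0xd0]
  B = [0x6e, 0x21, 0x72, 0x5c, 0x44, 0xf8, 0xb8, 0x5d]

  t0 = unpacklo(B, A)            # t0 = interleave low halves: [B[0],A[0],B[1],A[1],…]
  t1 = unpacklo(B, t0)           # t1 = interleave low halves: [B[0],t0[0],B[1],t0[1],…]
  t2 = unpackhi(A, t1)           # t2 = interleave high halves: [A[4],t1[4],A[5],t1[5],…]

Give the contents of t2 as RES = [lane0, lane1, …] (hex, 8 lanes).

RES = [0x3b, 0x72, 0x8f, 0x21, 0x57, 0x5c, 0xd0, 0x50]

t0 = [0x6e, 0x9c, 0x21, 0x50, 0x72, 0x7f, 0x5c, 0x8c]
t1 = [0x6e, 0x6e, 0x21, 0x9c, 0x72, 0x21, 0x5c, 0x50]
t2 = [0x3b, 0x72, 0x8f, 0x21, 0x57, 0x5c, 0xd0, 0x50]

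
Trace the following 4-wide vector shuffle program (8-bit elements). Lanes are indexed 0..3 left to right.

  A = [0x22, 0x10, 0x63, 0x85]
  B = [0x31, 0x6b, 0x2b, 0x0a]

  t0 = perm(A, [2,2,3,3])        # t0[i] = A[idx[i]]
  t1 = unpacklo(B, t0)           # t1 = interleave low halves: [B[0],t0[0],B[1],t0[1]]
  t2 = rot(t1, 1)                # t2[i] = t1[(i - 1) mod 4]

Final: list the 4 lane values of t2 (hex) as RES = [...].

  t0: 63 63 85 85
  t1: 31 63 6b 63
  t2: 63 31 63 6b

RES = [0x63, 0x31, 0x63, 0x6b]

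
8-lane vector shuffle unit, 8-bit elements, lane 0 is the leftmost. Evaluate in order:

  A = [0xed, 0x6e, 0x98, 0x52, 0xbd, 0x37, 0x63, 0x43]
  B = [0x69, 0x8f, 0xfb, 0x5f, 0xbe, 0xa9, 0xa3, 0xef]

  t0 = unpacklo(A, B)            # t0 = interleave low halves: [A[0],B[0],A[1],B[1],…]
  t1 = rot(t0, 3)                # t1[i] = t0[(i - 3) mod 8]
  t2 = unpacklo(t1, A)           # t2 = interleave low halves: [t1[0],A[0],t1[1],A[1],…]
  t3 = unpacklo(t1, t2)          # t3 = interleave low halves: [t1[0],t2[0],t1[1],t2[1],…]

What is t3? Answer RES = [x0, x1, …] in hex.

  t0: ed 69 6e 8f 98 fb 52 5f
  t1: fb 52 5f ed 69 6e 8f 98
  t2: fb ed 52 6e 5f 98 ed 52
  t3: fb fb 52 ed 5f 52 ed 6e

RES = [0xfb, 0xfb, 0x52, 0xed, 0x5f, 0x52, 0xed, 0x6e]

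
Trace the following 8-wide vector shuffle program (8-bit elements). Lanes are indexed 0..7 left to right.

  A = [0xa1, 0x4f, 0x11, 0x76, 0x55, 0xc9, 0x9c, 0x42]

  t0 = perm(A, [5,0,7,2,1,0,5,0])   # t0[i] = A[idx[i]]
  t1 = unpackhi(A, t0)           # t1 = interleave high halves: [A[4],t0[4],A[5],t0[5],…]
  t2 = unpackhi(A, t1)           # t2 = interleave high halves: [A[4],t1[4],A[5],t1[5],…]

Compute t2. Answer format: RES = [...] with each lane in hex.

→ t0 |c9|a1|42|11|4f|a1|c9|a1|
→ t1 |55|4f|c9|a1|9c|c9|42|a1|
→ t2 |55|9c|c9|c9|9c|42|42|a1|

RES = [ 0x55  0x9c  0xc9  0xc9  0x9c  0x42  0x42  0xa1 ]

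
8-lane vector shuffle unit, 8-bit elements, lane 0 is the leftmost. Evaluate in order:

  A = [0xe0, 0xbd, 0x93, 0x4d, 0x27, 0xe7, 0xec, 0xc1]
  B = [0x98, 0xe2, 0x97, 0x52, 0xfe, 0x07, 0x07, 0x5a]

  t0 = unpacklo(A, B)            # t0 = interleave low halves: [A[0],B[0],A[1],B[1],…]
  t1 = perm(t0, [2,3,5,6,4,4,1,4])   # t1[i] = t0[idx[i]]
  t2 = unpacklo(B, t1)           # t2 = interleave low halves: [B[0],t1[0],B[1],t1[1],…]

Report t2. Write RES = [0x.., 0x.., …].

→ t0 |e0|98|bd|e2|93|97|4d|52|
→ t1 |bd|e2|97|4d|93|93|98|93|
→ t2 |98|bd|e2|e2|97|97|52|4d|

RES = [ 0x98  0xbd  0xe2  0xe2  0x97  0x97  0x52  0x4d ]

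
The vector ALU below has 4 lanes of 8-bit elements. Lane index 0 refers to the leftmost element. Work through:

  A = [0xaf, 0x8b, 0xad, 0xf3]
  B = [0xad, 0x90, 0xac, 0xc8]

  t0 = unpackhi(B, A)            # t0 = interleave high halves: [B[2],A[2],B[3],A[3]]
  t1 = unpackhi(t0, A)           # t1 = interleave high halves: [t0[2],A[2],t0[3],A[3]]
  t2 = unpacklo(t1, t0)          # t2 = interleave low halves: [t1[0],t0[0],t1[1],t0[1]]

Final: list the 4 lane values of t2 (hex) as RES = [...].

RES = [0xc8, 0xac, 0xad, 0xad]

  t0: ac ad c8 f3
  t1: c8 ad f3 f3
  t2: c8 ac ad ad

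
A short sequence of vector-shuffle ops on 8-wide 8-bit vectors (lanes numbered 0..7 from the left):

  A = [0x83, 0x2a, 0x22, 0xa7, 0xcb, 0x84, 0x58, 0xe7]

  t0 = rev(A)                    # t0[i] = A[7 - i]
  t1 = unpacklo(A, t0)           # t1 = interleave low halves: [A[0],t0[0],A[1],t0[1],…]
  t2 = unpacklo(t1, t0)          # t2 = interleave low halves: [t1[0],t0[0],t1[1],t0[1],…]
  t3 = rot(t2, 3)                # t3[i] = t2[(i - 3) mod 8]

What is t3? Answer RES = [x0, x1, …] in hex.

  t0: e7 58 84 cb a7 22 2a 83
  t1: 83 e7 2a 58 22 84 a7 cb
  t2: 83 e7 e7 58 2a 84 58 cb
  t3: 84 58 cb 83 e7 e7 58 2a

RES = [0x84, 0x58, 0xcb, 0x83, 0xe7, 0xe7, 0x58, 0x2a]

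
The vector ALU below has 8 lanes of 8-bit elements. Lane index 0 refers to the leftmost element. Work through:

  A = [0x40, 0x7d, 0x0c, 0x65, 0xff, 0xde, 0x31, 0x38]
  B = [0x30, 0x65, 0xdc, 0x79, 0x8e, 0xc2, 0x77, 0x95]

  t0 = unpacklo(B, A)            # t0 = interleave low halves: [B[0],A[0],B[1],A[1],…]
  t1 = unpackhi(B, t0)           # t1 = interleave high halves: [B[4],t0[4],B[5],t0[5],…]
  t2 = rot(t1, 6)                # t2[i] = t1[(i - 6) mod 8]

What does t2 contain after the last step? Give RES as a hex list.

t0 = [0x30, 0x40, 0x65, 0x7d, 0xdc, 0x0c, 0x79, 0x65]
t1 = [0x8e, 0xdc, 0xc2, 0x0c, 0x77, 0x79, 0x95, 0x65]
t2 = [0xc2, 0x0c, 0x77, 0x79, 0x95, 0x65, 0x8e, 0xdc]

RES = [ 0xc2  0x0c  0x77  0x79  0x95  0x65  0x8e  0xdc ]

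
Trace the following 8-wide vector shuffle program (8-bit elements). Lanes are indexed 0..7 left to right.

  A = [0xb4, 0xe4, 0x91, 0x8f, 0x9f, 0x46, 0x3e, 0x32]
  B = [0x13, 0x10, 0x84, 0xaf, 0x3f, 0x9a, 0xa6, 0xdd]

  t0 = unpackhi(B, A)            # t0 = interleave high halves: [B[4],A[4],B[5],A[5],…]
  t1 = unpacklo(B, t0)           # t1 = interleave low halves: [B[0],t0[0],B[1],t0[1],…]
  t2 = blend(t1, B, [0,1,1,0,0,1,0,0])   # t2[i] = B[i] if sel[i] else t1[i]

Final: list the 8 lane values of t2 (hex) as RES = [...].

  t0: 3f 9f 9a 46 a6 3e dd 32
  t1: 13 3f 10 9f 84 9a af 46
  t2: 13 10 84 9f 84 9a af 46

RES = [ 0x13  0x10  0x84  0x9f  0x84  0x9a  0xaf  0x46 ]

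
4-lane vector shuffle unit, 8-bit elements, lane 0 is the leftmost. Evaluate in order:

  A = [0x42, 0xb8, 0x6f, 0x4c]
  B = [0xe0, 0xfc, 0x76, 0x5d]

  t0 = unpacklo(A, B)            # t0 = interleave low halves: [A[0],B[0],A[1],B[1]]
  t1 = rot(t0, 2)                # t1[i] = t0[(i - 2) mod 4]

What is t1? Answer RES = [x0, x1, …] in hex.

RES = [ 0xb8  0xfc  0x42  0xe0 ]

t0 = [0x42, 0xe0, 0xb8, 0xfc]
t1 = [0xb8, 0xfc, 0x42, 0xe0]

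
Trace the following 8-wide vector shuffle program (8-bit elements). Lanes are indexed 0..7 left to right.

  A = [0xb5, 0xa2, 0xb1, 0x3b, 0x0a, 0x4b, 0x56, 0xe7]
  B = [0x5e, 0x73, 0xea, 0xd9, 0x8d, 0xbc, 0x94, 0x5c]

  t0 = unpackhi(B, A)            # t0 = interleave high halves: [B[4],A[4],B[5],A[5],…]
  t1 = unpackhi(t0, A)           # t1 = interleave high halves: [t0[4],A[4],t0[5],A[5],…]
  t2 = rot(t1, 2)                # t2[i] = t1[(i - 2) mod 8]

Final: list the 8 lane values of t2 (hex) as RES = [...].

RES = [0xe7, 0xe7, 0x94, 0x0a, 0x56, 0x4b, 0x5c, 0x56]

  t0: 8d 0a bc 4b 94 56 5c e7
  t1: 94 0a 56 4b 5c 56 e7 e7
  t2: e7 e7 94 0a 56 4b 5c 56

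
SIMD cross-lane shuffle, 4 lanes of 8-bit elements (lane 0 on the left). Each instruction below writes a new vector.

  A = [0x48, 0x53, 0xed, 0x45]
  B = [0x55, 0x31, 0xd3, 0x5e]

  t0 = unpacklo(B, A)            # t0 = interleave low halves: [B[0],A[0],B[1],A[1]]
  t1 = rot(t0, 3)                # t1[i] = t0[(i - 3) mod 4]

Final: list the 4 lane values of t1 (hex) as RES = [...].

RES = [ 0x48  0x31  0x53  0x55 ]

→ t0 |55|48|31|53|
→ t1 |48|31|53|55|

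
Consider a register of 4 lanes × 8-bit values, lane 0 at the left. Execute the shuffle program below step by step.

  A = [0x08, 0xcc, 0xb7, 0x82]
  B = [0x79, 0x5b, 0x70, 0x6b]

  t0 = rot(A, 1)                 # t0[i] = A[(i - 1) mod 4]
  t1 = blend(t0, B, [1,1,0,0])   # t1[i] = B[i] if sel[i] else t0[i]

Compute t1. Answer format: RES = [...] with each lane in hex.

  t0: 82 08 cc b7
  t1: 79 5b cc b7

RES = [0x79, 0x5b, 0xcc, 0xb7]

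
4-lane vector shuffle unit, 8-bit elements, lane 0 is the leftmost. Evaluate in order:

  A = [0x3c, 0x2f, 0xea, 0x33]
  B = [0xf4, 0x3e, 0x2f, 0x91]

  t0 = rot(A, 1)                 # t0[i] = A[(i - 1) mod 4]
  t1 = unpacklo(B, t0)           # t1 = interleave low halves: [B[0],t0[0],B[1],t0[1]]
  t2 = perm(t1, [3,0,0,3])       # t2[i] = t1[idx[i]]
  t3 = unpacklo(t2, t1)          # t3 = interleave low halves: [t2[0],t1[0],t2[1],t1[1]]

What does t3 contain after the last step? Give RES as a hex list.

RES = [ 0x3c  0xf4  0xf4  0x33 ]

  t0: 33 3c 2f ea
  t1: f4 33 3e 3c
  t2: 3c f4 f4 3c
  t3: 3c f4 f4 33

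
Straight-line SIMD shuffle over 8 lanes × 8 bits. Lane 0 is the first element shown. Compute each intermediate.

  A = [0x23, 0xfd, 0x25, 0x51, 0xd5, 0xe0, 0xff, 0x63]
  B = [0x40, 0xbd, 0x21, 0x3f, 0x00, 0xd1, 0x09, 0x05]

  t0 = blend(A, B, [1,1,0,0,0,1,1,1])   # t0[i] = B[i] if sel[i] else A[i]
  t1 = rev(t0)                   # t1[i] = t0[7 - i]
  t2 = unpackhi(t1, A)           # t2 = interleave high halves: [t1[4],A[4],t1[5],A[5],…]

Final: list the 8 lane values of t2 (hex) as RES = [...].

RES = [ 0x51  0xd5  0x25  0xe0  0xbd  0xff  0x40  0x63 ]

→ t0 |40|bd|25|51|d5|d1|09|05|
→ t1 |05|09|d1|d5|51|25|bd|40|
→ t2 |51|d5|25|e0|bd|ff|40|63|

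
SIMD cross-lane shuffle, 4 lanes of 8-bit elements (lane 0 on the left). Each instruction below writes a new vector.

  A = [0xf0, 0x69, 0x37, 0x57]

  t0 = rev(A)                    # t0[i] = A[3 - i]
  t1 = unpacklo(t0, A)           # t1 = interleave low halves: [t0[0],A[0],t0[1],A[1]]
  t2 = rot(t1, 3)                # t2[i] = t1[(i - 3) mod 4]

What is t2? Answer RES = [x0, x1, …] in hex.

  t0: 57 37 69 f0
  t1: 57 f0 37 69
  t2: f0 37 69 57

RES = [0xf0, 0x37, 0x69, 0x57]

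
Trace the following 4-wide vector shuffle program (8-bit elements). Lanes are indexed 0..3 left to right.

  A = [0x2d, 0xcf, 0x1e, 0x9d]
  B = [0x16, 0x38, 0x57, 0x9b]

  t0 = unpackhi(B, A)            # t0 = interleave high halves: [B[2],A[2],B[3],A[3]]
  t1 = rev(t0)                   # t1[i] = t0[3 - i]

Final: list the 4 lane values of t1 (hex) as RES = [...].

RES = [ 0x9d  0x9b  0x1e  0x57 ]

  t0: 57 1e 9b 9d
  t1: 9d 9b 1e 57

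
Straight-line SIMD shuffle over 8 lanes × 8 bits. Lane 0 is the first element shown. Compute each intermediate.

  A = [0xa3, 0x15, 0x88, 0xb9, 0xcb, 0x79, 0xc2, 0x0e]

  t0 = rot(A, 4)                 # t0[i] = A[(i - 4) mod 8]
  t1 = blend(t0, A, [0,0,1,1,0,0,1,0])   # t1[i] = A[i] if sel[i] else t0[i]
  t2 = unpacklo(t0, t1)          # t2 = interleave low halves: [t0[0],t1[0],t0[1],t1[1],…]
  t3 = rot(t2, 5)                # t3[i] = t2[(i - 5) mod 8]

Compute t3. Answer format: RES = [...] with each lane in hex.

→ t0 |cb|79|c2|0e|a3|15|88|b9|
→ t1 |cb|79|88|b9|a3|15|c2|b9|
→ t2 |cb|cb|79|79|c2|88|0e|b9|
→ t3 |79|c2|88|0e|b9|cb|cb|79|

RES = [ 0x79  0xc2  0x88  0x0e  0xb9  0xcb  0xcb  0x79 ]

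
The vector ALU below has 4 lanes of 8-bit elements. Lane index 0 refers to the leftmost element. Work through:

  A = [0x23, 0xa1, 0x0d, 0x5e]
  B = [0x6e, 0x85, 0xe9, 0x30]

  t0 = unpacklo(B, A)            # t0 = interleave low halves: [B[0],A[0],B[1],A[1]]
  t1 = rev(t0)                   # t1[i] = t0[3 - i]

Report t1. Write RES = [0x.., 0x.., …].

  t0: 6e 23 85 a1
  t1: a1 85 23 6e

RES = [ 0xa1  0x85  0x23  0x6e ]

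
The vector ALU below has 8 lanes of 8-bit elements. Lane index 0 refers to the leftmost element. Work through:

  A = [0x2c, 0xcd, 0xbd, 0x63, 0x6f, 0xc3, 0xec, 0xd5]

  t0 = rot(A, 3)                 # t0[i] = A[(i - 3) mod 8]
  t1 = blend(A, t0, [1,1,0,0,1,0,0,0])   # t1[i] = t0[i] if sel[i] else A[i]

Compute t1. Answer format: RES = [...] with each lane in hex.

RES = [ 0xc3  0xec  0xbd  0x63  0xcd  0xc3  0xec  0xd5 ]

t0 = [0xc3, 0xec, 0xd5, 0x2c, 0xcd, 0xbd, 0x63, 0x6f]
t1 = [0xc3, 0xec, 0xbd, 0x63, 0xcd, 0xc3, 0xec, 0xd5]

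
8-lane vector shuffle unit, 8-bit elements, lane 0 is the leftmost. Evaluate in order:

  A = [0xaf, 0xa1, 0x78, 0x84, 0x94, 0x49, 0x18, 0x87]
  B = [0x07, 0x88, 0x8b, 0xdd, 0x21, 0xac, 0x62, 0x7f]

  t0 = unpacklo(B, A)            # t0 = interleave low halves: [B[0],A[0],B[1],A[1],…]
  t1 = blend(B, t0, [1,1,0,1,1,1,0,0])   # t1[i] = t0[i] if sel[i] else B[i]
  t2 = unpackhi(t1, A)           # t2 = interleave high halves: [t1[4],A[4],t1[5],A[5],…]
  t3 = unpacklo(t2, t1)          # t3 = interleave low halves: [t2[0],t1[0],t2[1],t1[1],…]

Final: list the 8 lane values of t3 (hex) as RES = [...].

RES = [0x8b, 0x07, 0x94, 0xaf, 0x78, 0x8b, 0x49, 0xa1]

→ t0 |07|af|88|a1|8b|78|dd|84|
→ t1 |07|af|8b|a1|8b|78|62|7f|
→ t2 |8b|94|78|49|62|18|7f|87|
→ t3 |8b|07|94|af|78|8b|49|a1|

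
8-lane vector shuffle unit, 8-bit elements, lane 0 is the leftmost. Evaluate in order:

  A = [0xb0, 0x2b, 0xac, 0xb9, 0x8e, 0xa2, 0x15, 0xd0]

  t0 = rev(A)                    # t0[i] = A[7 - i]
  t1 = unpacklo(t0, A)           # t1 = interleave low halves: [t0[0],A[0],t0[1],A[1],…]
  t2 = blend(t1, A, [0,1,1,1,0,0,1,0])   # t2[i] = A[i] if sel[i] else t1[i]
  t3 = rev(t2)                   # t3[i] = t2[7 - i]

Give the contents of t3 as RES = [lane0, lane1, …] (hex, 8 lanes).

RES = [0xb9, 0x15, 0xac, 0xa2, 0xb9, 0xac, 0x2b, 0xd0]

t0 = [0xd0, 0x15, 0xa2, 0x8e, 0xb9, 0xac, 0x2b, 0xb0]
t1 = [0xd0, 0xb0, 0x15, 0x2b, 0xa2, 0xac, 0x8e, 0xb9]
t2 = [0xd0, 0x2b, 0xac, 0xb9, 0xa2, 0xac, 0x15, 0xb9]
t3 = [0xb9, 0x15, 0xac, 0xa2, 0xb9, 0xac, 0x2b, 0xd0]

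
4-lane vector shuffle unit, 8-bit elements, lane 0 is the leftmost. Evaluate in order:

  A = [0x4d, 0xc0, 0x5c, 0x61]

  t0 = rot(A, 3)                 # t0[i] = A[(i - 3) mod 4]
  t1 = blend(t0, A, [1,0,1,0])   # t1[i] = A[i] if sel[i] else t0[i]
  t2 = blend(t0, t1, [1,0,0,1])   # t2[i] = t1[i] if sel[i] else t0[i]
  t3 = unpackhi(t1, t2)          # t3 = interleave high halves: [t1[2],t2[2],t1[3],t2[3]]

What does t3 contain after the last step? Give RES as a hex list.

RES = [ 0x5c  0x61  0x4d  0x4d ]

→ t0 |c0|5c|61|4d|
→ t1 |4d|5c|5c|4d|
→ t2 |4d|5c|61|4d|
→ t3 |5c|61|4d|4d|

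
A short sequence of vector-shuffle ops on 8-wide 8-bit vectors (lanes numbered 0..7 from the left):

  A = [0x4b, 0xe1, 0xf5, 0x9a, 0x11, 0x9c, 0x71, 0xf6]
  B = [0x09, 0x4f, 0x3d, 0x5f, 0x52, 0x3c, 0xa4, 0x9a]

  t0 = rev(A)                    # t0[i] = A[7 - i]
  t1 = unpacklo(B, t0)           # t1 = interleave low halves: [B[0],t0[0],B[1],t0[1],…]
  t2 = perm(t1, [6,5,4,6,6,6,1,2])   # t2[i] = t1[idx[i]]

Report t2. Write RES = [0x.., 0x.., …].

t0 = [0xf6, 0x71, 0x9c, 0x11, 0x9a, 0xf5, 0xe1, 0x4b]
t1 = [0x09, 0xf6, 0x4f, 0x71, 0x3d, 0x9c, 0x5f, 0x11]
t2 = [0x5f, 0x9c, 0x3d, 0x5f, 0x5f, 0x5f, 0xf6, 0x4f]

RES = [ 0x5f  0x9c  0x3d  0x5f  0x5f  0x5f  0xf6  0x4f ]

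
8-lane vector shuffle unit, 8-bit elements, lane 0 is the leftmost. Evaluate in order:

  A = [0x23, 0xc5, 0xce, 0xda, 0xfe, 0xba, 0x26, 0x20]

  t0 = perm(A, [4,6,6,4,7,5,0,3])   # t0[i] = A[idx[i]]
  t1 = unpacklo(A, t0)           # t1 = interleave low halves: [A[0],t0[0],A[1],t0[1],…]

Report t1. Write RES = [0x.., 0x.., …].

t0 = [0xfe, 0x26, 0x26, 0xfe, 0x20, 0xba, 0x23, 0xda]
t1 = [0x23, 0xfe, 0xc5, 0x26, 0xce, 0x26, 0xda, 0xfe]

RES = [0x23, 0xfe, 0xc5, 0x26, 0xce, 0x26, 0xda, 0xfe]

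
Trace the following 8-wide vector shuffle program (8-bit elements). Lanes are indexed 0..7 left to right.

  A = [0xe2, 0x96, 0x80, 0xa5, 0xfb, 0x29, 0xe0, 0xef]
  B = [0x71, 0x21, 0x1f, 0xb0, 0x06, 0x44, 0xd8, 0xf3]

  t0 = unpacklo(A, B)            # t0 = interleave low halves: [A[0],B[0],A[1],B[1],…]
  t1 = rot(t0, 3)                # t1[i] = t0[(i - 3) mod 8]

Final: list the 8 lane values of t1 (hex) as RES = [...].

RES = [0x1f, 0xa5, 0xb0, 0xe2, 0x71, 0x96, 0x21, 0x80]

t0 = [0xe2, 0x71, 0x96, 0x21, 0x80, 0x1f, 0xa5, 0xb0]
t1 = [0x1f, 0xa5, 0xb0, 0xe2, 0x71, 0x96, 0x21, 0x80]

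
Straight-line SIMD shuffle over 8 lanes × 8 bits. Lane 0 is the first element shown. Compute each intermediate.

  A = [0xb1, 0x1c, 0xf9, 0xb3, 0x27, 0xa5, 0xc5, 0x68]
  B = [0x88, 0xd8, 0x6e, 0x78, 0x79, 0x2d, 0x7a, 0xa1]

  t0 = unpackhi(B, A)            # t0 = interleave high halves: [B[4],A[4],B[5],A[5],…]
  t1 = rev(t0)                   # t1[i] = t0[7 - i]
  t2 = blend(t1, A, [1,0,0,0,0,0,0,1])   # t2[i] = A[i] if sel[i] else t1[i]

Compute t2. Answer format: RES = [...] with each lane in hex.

RES = [0xb1, 0xa1, 0xc5, 0x7a, 0xa5, 0x2d, 0x27, 0x68]

→ t0 |79|27|2d|a5|7a|c5|a1|68|
→ t1 |68|a1|c5|7a|a5|2d|27|79|
→ t2 |b1|a1|c5|7a|a5|2d|27|68|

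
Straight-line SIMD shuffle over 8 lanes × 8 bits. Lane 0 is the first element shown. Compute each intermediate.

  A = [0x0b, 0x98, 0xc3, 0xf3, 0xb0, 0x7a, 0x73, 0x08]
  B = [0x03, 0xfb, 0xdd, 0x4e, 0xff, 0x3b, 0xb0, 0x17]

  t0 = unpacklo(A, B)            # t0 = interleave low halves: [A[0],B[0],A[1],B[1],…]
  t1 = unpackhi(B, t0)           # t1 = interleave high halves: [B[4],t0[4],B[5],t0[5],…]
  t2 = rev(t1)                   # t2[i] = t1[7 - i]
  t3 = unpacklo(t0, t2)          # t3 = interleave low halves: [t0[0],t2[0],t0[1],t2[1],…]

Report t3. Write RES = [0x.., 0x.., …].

  t0: 0b 03 98 fb c3 dd f3 4e
  t1: ff c3 3b dd b0 f3 17 4e
  t2: 4e 17 f3 b0 dd 3b c3 ff
  t3: 0b 4e 03 17 98 f3 fb b0

RES = [ 0x0b  0x4e  0x03  0x17  0x98  0xf3  0xfb  0xb0 ]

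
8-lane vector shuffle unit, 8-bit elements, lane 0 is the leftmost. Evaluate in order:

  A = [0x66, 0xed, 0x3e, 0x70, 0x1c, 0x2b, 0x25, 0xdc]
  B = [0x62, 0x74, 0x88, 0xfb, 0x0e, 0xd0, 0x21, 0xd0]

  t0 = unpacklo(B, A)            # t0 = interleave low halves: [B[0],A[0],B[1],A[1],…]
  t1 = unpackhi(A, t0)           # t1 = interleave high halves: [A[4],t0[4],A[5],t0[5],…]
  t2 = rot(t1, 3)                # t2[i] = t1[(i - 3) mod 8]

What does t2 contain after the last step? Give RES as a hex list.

RES = [ 0xfb  0xdc  0x70  0x1c  0x88  0x2b  0x3e  0x25 ]

→ t0 |62|66|74|ed|88|3e|fb|70|
→ t1 |1c|88|2b|3e|25|fb|dc|70|
→ t2 |fb|dc|70|1c|88|2b|3e|25|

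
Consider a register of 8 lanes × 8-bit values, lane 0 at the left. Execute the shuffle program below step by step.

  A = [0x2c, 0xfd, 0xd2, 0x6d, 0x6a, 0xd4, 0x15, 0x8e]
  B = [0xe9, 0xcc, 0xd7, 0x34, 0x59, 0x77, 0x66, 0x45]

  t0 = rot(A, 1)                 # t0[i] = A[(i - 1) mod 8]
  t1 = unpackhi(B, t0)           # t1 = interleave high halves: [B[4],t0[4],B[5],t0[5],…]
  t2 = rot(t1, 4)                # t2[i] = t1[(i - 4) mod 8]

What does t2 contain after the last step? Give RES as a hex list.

RES = [0x66, 0xd4, 0x45, 0x15, 0x59, 0x6d, 0x77, 0x6a]

  t0: 8e 2c fd d2 6d 6a d4 15
  t1: 59 6d 77 6a 66 d4 45 15
  t2: 66 d4 45 15 59 6d 77 6a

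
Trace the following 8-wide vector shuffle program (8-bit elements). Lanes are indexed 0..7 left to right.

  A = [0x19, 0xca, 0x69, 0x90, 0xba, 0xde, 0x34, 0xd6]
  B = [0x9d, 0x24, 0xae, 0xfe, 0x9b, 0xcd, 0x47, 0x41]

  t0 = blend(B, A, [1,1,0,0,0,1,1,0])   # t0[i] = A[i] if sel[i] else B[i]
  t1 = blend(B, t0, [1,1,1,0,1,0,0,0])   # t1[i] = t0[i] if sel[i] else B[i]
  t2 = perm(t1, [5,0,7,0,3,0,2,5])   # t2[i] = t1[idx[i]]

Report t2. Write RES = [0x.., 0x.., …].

RES = [ 0xcd  0x19  0x41  0x19  0xfe  0x19  0xae  0xcd ]

  t0: 19 ca ae fe 9b de 34 41
  t1: 19 ca ae fe 9b cd 47 41
  t2: cd 19 41 19 fe 19 ae cd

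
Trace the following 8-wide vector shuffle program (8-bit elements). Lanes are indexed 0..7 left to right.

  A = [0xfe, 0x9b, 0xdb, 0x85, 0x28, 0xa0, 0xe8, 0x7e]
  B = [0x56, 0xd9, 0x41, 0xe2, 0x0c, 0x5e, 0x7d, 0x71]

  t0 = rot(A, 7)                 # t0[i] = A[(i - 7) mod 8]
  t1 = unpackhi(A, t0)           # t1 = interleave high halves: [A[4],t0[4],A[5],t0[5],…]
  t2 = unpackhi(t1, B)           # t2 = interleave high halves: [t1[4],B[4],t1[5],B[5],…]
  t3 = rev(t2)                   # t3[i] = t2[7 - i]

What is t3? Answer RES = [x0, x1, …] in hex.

→ t0 |9b|db|85|28|a0|e8|7e|fe|
→ t1 |28|a0|a0|e8|e8|7e|7e|fe|
→ t2 |e8|0c|7e|5e|7e|7d|fe|71|
→ t3 |71|fe|7d|7e|5e|7e|0c|e8|

RES = [0x71, 0xfe, 0x7d, 0x7e, 0x5e, 0x7e, 0x0c, 0xe8]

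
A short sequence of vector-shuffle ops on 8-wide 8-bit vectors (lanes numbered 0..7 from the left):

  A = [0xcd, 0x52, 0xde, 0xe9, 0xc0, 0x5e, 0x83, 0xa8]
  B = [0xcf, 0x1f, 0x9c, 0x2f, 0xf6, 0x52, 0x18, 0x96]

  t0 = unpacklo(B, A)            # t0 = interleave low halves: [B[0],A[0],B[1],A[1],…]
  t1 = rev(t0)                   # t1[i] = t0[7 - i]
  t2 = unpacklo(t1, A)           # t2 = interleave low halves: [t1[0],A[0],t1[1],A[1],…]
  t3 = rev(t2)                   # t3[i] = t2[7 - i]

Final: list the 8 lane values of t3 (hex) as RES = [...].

  t0: cf cd 1f 52 9c de 2f e9
  t1: e9 2f de 9c 52 1f cd cf
  t2: e9 cd 2f 52 de de 9c e9
  t3: e9 9c de de 52 2f cd e9

RES = [0xe9, 0x9c, 0xde, 0xde, 0x52, 0x2f, 0xcd, 0xe9]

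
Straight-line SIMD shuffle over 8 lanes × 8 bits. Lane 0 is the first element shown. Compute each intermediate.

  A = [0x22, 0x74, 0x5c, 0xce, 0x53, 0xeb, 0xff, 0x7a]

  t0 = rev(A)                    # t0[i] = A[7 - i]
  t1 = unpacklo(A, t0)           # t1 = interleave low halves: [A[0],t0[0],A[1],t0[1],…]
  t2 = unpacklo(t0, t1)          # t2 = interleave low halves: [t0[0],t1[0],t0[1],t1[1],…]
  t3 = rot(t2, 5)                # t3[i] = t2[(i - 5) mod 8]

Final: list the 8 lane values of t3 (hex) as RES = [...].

t0 = [0x7a, 0xff, 0xeb, 0x53, 0xce, 0x5c, 0x74, 0x22]
t1 = [0x22, 0x7a, 0x74, 0xff, 0x5c, 0xeb, 0xce, 0x53]
t2 = [0x7a, 0x22, 0xff, 0x7a, 0xeb, 0x74, 0x53, 0xff]
t3 = [0x7a, 0xeb, 0x74, 0x53, 0xff, 0x7a, 0x22, 0xff]

RES = [0x7a, 0xeb, 0x74, 0x53, 0xff, 0x7a, 0x22, 0xff]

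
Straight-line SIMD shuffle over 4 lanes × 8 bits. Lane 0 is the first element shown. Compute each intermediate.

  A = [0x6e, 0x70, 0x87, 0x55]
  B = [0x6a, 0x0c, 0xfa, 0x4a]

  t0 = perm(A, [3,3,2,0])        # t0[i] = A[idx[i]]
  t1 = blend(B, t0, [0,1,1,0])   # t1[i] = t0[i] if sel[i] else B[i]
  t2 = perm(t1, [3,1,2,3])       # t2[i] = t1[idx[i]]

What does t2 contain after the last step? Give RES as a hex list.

RES = [ 0x4a  0x55  0x87  0x4a ]

→ t0 |55|55|87|6e|
→ t1 |6a|55|87|4a|
→ t2 |4a|55|87|4a|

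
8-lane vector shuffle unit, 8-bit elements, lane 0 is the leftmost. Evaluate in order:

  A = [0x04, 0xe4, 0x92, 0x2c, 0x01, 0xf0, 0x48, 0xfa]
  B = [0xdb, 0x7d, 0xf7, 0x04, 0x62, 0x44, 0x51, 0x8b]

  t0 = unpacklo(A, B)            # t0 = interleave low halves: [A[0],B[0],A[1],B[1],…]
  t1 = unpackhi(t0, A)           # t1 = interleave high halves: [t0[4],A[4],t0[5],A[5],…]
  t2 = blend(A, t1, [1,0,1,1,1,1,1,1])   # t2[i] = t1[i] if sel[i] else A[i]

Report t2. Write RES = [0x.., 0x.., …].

RES = [ 0x92  0xe4  0xf7  0xf0  0x2c  0x48  0x04  0xfa ]

  t0: 04 db e4 7d 92 f7 2c 04
  t1: 92 01 f7 f0 2c 48 04 fa
  t2: 92 e4 f7 f0 2c 48 04 fa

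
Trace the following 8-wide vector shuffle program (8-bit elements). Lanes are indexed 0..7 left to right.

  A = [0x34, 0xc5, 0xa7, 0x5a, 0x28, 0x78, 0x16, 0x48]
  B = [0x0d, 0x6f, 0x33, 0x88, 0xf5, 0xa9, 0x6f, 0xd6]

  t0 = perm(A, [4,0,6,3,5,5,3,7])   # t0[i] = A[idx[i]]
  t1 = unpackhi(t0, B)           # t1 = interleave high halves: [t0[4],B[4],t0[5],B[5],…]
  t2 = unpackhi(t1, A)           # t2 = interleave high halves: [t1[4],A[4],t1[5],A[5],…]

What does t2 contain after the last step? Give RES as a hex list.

  t0: 28 34 16 5a 78 78 5a 48
  t1: 78 f5 78 a9 5a 6f 48 d6
  t2: 5a 28 6f 78 48 16 d6 48

RES = [ 0x5a  0x28  0x6f  0x78  0x48  0x16  0xd6  0x48 ]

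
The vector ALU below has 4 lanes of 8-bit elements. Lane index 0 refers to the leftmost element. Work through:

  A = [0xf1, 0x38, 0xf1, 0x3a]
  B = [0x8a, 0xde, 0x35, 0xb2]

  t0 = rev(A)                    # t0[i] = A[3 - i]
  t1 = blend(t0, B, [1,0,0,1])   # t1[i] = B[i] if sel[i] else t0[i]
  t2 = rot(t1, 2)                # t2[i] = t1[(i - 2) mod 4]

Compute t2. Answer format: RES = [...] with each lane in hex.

RES = [0x38, 0xb2, 0x8a, 0xf1]

  t0: 3a f1 38 f1
  t1: 8a f1 38 b2
  t2: 38 b2 8a f1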